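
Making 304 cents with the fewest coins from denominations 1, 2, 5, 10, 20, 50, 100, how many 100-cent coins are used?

304 − 3×100→4 − 2×2→0
Count of 100: 3

3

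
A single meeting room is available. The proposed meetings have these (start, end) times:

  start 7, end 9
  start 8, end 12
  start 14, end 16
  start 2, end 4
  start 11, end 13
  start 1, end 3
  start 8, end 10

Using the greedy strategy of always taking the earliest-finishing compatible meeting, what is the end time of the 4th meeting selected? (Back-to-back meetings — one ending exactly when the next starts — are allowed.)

Order by finish time; keep every interval that doesn't clash with the previous kept one.
By end time: (1,3), (2,4), (7,9), (8,10), (8,12), (11,13), (14,16).
Pick (1,3); next start ≥ 3 → (7,9); next start ≥ 9 → (11,13); next start ≥ 13 → (14,16).
Selected: (1,3) (7,9) (11,13) (14,16)

16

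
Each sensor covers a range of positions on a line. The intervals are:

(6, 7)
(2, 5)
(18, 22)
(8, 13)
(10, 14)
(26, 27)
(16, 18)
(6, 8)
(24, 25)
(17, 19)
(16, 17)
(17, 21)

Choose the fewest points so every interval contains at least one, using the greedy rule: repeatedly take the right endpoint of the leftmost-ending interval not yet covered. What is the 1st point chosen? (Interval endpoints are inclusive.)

Sorted: [2,5] [6,7] [6,8] [8,13] [10,14] [16,17] [16,18] [17,19] [17,21] [18,22] [24,25] [26,27]
{[2,5]} hit by 5; {[6,7],[6,8]} hit by 7; {[8,13],[10,14]} hit by 13; {[16,17],[16,18],[17,19],[17,21]} hit by 17; {[18,22]} hit by 22; {[24,25]} hit by 25; {[26,27]} hit by 27.
Points: 5, 7, 13, 17, 22, 25, 27 (7 total).

5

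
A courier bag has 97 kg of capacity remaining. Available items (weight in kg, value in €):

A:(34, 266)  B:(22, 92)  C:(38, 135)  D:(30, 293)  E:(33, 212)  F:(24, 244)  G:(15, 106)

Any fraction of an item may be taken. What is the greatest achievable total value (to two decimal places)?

866.60

Sort by value per unit weight and fill in that order.
Order: F (244/24=10.17) > D (293/30=9.77) > A (266/34=7.82) > G (106/15=7.07) > E (212/33=6.42) > B (92/22=4.18) > C (135/38=3.55)
Fill: take F (24 @ 244) → take D (30 @ 293) → take A (34 @ 266) → take 9/15 of G → 63.60; 97/97 used.
Total value = 866.60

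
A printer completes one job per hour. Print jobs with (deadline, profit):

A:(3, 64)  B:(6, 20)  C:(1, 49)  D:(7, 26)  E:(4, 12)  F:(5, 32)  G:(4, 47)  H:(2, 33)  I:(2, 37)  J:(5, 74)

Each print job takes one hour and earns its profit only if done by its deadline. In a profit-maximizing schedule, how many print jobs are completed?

Sort by profit descending; place each in the latest free slot ≤ its deadline.
By profit: J(d5,74), A(d3,64), C(d1,49), G(d4,47), I(d2,37), H(d2,33), F(d5,32), D(d7,26), B(d6,20), E(d4,12)
J→slot 5; A→slot 3; C→slot 1; G→slot 4; I→slot 2; H skipped; F skipped; D→slot 7; B→slot 6; E skipped.
7 of 10 scheduled.

7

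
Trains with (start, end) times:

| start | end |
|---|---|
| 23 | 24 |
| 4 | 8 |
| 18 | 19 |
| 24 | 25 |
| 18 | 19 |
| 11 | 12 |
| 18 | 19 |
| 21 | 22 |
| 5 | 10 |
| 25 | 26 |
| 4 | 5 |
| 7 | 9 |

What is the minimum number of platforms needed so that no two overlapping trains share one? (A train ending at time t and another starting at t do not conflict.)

3

Count concurrent intervals with a sweep; the peak is the room count.
starts: [4, 4, 5, 7, 11, 18, 18, 18, 21, 23, 24, 25]
ends:   [5, 8, 9, 10, 12, 19, 19, 19, 22, 24, 25, 26]
s4→1 s4→2 e5→1 s5→2 s7→3  — peak 3.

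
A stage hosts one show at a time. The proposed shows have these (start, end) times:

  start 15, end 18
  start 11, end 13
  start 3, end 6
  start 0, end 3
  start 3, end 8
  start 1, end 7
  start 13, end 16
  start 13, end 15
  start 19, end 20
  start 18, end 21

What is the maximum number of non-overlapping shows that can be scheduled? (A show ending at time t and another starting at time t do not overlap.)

Order by finish time; keep every interval that doesn't clash with the previous kept one.
By end time: (0,3), (3,6), (1,7), (3,8), (11,13), (13,15), (13,16), (15,18), (19,20), (18,21).
Pick (0,3); next start ≥ 3 → (3,6); next start ≥ 6 → (11,13); next start ≥ 13 → (13,15); next start ≥ 15 → (15,18); next start ≥ 18 → (19,20).
Selected 6 shows.

6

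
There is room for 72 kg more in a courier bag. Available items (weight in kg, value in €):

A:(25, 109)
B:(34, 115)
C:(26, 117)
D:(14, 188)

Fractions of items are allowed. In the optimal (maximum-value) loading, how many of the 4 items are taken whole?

Order: D (188/14=13.43) > C (117/26=4.50) > A (109/25=4.36) > B (115/34=3.38)
Fill: take D (14 @ 188) → take C (26 @ 117) → take A (25 @ 109) → take 7/34 of B → 23.68; 72/72 used.
3 item(s) taken whole; one partial (take 7/34 of B).

3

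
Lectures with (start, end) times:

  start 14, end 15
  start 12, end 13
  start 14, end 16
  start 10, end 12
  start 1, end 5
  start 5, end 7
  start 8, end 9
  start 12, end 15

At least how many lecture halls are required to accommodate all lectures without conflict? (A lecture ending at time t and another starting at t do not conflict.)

starts: [1, 5, 8, 10, 12, 12, 14, 14]
ends:   [5, 7, 9, 12, 13, 15, 15, 16]
s1→1 e5→0 s5→1 e7→0 s8→1 e9→0 s10→1 e12→0 s12→1 s12→2 e13→1 s14→2 s14→3  — peak 3.

3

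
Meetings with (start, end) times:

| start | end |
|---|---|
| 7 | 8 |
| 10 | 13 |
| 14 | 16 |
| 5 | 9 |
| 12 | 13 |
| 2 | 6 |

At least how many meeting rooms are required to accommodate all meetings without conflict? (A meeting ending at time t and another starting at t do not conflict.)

2

Events (time:±→running): 2:+→1 5:+→2 … peak 2.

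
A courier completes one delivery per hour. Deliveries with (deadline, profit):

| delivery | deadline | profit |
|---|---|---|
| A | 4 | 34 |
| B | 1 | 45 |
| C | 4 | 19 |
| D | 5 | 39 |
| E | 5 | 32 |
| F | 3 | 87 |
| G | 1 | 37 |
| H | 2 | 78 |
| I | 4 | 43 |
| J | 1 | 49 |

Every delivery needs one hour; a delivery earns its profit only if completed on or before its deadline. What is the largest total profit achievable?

296

Take jobs in profit order; each goes to the latest open slot no later than its deadline.
Profit order: F=87 H=78 J=49 B=45 I=43 D=39 G=37 A=34 E=32 C=19
Assign: F→slot 3, H→slot 2, J→slot 1, B skipped, I→slot 4, D→slot 5, G skipped, A skipped, E skipped, C skipped.
Slots: [1:J] [2:H] [3:F] [4:I] [5:D]
Profit = 49 + 78 + 87 + 43 + 39 = 296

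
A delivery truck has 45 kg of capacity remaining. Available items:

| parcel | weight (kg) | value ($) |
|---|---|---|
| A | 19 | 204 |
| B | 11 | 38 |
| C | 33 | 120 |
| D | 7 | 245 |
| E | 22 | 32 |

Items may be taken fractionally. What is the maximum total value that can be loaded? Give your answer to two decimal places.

518.09

Greedy by value/weight ratio, highest first.
Order: D (245/7=35.00) > A (204/19=10.74) > C (120/33=3.64) > B (38/11=3.45) > E (32/22=1.45)
Fill: take D (7 @ 245) → take A (19 @ 204) → take 19/33 of C → 69.09; 45/45 used.
Total value = 518.09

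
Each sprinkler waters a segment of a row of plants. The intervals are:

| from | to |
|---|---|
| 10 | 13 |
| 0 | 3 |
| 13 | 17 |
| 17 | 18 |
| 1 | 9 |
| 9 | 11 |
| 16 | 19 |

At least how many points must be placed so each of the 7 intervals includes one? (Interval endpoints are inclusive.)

3

Process intervals by earliest right end; each time one isn't hit yet, stab at its right endpoint.
Sorted: [0,3] [1,9] [9,11] [10,13] [13,17] [17,18] [16,19]
{[0,3],[1,9]} hit by 3; {[9,11],[10,13]} hit by 11; {[13,17],[17,18],[16,19]} hit by 17.
Points: 3, 11, 17 (3 total).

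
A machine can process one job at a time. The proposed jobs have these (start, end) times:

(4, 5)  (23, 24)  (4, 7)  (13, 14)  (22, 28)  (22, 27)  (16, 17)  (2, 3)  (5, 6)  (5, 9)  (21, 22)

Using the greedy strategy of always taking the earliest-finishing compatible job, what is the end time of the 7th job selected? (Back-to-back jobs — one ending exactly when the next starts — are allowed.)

24

Sort by end time and greedily take each interval whose start is ≥ the last chosen end.
By end time: (2,3), (4,5), (5,6), (4,7), (5,9), (13,14), (16,17), (21,22), (23,24), (22,27), (22,28).
Pick (2,3); next start ≥ 3 → (4,5); next start ≥ 5 → (5,6); next start ≥ 6 → (13,14); next start ≥ 14 → (16,17); next start ≥ 17 → (21,22); next start ≥ 22 → (23,24).
Selected: (2,3) (4,5) (5,6) (13,14) (16,17) (21,22) (23,24)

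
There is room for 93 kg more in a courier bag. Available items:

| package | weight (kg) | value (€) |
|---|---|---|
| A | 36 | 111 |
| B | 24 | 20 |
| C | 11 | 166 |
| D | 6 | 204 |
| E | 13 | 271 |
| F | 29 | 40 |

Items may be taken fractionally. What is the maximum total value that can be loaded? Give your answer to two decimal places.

789.24

Greedy by value/weight ratio, highest first.
Ratios (sorted): D 34.00, E 20.85, C 15.09, A 3.08, F 1.38, B 0.83
take D (6 @ 204); take E (13 @ 271); take C (11 @ 166); take A (36 @ 111); take 27/29 of F → 37.24. Capacity used 93/93.
Total value = 789.24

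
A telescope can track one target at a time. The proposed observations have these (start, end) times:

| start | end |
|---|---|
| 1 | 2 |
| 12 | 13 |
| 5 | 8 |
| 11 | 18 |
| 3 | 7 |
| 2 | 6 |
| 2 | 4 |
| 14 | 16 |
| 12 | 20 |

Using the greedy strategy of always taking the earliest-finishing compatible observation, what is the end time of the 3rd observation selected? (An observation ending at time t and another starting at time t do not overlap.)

8

Order by finish time; keep every interval that doesn't clash with the previous kept one.
By end time: (1,2), (2,4), (2,6), (3,7), (5,8), (12,13), (14,16), (11,18), (12,20).
Pick (1,2); next start ≥ 2 → (2,4); next start ≥ 4 → (5,8); next start ≥ 8 → (12,13); next start ≥ 13 → (14,16).
Selected: (1,2) (2,4) (5,8) (12,13) (14,16)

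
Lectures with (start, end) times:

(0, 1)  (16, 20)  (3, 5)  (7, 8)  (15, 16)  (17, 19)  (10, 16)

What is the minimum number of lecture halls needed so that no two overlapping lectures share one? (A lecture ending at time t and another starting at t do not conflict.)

2

Count concurrent intervals with a sweep; the peak is the room count.
starts: [0, 3, 7, 10, 15, 16, 17]
ends:   [1, 5, 8, 16, 16, 19, 20]
s0→1 e1→0 s3→1 e5→0 s7→1 e8→0 s10→1 s15→2  — peak 2.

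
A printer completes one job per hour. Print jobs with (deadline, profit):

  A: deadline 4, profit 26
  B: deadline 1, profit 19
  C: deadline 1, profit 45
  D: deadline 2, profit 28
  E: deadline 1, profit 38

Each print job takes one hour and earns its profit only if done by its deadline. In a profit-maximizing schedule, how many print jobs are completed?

Sort by profit descending; place each in the latest free slot ≤ its deadline.
Profit order: C=45 E=38 D=28 A=26 B=19
Assign: C→slot 1, E skipped, D→slot 2, A→slot 4, B skipped.
Slots: [1:C] [2:D] [4:A]
3 of 5 scheduled.

3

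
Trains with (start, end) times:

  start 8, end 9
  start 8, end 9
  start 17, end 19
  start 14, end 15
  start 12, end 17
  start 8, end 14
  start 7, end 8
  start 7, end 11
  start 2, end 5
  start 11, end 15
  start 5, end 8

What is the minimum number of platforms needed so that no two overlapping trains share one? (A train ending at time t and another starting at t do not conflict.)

Events (time:±→running): 2:+→1 5:-→0 5:+→1 7:+→2 7:+→3 8:-→2 8:-→1 8:+→2 8:+→3 8:+→4 … peak 4.

4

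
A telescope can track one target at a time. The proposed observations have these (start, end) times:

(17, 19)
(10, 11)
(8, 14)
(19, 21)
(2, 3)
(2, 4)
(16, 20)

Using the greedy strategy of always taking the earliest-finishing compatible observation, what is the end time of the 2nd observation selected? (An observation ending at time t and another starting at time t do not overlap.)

11

Sort by end time and greedily take each interval whose start is ≥ the last chosen end.
Sorted by end: (2,3)  (2,4)  (10,11)  (8,14)  (17,19)  (16,20)  (19,21)
take (2,3); take (10,11); take (17,19); take (19,21).
Selected: (2,3) (10,11) (17,19) (19,21)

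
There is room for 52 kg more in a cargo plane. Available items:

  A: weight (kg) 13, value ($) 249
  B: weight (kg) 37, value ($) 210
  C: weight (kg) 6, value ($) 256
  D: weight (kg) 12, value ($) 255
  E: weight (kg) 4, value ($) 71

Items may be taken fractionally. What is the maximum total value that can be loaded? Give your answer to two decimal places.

Ratios (sorted): C 42.67, D 21.25, A 19.15, E 17.75, B 5.68
take C (6 @ 256); take D (12 @ 255); take A (13 @ 249); take E (4 @ 71); take 17/37 of B → 96.49. Capacity used 52/52.
Total value = 927.49

927.49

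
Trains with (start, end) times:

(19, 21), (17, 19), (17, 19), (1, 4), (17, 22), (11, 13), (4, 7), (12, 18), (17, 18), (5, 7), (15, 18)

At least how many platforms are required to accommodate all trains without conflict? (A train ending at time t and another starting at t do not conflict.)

6

The answer is the maximum number of intervals overlapping at any instant.
starts: [1, 4, 5, 11, 12, 15, 17, 17, 17, 17, 19]
ends:   [4, 7, 7, 13, 18, 18, 18, 19, 19, 21, 22]
s1→1 e4→0 s4→1 s5→2 e7→1 e7→0 s11→1 s12→2 e13→1 s15→2 s17→3 s17→4 s17→5 s17→6  — peak 6.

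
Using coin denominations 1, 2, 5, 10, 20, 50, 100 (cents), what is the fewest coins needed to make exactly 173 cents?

173 = 1×100 + 1×50 + 1×20 + 1×2 + 1×1
Total coins = 1 + 1 + 1 + 1 + 1 = 5

5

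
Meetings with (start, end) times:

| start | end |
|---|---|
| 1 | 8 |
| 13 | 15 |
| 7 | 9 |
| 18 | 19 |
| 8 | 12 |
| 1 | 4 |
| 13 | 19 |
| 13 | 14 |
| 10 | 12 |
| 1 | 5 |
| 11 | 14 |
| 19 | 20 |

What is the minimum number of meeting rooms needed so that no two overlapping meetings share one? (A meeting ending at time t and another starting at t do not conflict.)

4

The answer is the maximum number of intervals overlapping at any instant.
starts: [1, 1, 1, 7, 8, 10, 11, 13, 13, 13, 18, 19]
ends:   [4, 5, 8, 9, 12, 12, 14, 14, 15, 19, 19, 20]
s1→1 s1→2 s1→3 e4→2 e5→1 s7→2 e8→1 s8→2 e9→1 s10→2 s11→3 e12→2 e12→1 s13→2 s13→3 s13→4  — peak 4.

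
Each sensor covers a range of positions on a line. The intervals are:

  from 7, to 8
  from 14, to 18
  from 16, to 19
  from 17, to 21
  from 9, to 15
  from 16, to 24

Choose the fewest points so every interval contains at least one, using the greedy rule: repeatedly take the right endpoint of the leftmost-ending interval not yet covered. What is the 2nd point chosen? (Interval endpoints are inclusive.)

15

Sorted: [7,8] [9,15] [14,18] [16,19] [17,21] [16,24]
{[7,8]} hit by 8; {[9,15],[14,18]} hit by 15; {[16,19],[17,21],[16,24]} hit by 19.
Points: 8, 15, 19 (3 total).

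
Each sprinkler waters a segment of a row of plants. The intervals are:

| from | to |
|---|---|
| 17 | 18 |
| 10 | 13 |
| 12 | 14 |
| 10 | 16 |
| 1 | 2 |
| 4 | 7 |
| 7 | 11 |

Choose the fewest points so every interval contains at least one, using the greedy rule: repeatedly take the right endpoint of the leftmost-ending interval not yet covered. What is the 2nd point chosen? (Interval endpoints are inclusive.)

Sort by right endpoint; whenever an interval is uncovered, place a point at its right end.
Sorted: [1,2] [4,7] [7,11] [10,13] [12,14] [10,16] [17,18]
{[1,2]} hit by 2; {[4,7],[7,11]} hit by 7; {[10,13],[12,14],[10,16]} hit by 13; {[17,18]} hit by 18.
Points: 2, 7, 13, 18 (4 total).

7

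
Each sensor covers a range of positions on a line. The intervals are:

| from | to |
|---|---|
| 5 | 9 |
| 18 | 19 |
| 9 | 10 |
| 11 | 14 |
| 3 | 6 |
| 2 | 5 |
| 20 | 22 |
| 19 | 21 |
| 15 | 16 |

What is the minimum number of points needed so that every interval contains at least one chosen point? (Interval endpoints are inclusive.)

6

Sort by right endpoint; whenever an interval is uncovered, place a point at its right end.
By right end: [2,5]  [3,6]  [5,9]  [9,10]  [11,14]  [15,16]  [18,19]  [19,21]  [20,22]
[2,5] uncovered → point at 5; [9,10] uncovered → point at 10; [11,14] uncovered → point at 14; [15,16] uncovered → point at 16; [18,19] uncovered → point at 19; [20,22] uncovered → point at 22.
Points: 5, 10, 14, 16, 19, 22 (6 total).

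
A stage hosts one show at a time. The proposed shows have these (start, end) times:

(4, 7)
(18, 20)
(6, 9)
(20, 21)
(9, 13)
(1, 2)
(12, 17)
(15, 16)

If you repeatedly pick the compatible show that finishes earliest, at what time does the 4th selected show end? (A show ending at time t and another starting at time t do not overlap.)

By end time: (1,2), (4,7), (6,9), (9,13), (15,16), (12,17), (18,20), (20,21).
Pick (1,2); next start ≥ 2 → (4,7); next start ≥ 7 → (9,13); next start ≥ 13 → (15,16); next start ≥ 16 → (18,20); next start ≥ 20 → (20,21).
Selected: (1,2) (4,7) (9,13) (15,16) (18,20) (20,21)

16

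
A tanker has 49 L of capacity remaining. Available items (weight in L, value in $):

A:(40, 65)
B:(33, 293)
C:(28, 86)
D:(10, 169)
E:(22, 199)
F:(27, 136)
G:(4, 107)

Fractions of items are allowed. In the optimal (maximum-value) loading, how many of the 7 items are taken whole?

Order: G (107/4=26.75) > D (169/10=16.90) > E (199/22=9.05) > B (293/33=8.88) > F (136/27=5.04) > C (86/28=3.07) > A (65/40=1.62)
Fill: take G (4 @ 107) → take D (10 @ 169) → take E (22 @ 199) → take 13/33 of B → 115.42; 49/49 used.
3 item(s) taken whole; one partial (take 13/33 of B).

3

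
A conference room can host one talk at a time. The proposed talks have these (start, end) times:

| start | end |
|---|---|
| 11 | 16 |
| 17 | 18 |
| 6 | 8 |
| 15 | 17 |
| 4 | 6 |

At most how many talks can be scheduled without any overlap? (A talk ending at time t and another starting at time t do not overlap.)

By end time: (4,6), (6,8), (11,16), (15,17), (17,18).
Pick (4,6); next start ≥ 6 → (6,8); next start ≥ 8 → (11,16); next start ≥ 16 → (17,18).
Selected 4 talks.

4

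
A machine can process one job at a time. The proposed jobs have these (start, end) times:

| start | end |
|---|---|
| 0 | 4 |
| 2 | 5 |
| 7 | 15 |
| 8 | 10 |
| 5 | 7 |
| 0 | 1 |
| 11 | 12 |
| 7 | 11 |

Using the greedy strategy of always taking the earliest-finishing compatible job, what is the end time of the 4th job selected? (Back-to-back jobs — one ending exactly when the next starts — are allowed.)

Sort by end time and greedily take each interval whose start is ≥ the last chosen end.
Sorted by end: (0,1)  (0,4)  (2,5)  (5,7)  (8,10)  (7,11)  (11,12)  (7,15)
take (0,1); take (2,5); take (5,7); take (8,10); take (11,12); skip (7,15).
Selected: (0,1) (2,5) (5,7) (8,10) (11,12)

10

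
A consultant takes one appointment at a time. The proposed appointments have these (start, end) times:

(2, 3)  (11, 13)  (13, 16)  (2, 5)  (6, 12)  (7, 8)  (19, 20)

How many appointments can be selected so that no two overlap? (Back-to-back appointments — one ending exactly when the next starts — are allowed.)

5

Greedy by earliest finish: after sorting by end time, pick each interval compatible with the last pick.
By end time: (2,3), (2,5), (7,8), (6,12), (11,13), (13,16), (19,20).
Pick (2,3); next start ≥ 3 → (7,8); next start ≥ 8 → (11,13); next start ≥ 13 → (13,16); next start ≥ 16 → (19,20).
Selected 5 appointments.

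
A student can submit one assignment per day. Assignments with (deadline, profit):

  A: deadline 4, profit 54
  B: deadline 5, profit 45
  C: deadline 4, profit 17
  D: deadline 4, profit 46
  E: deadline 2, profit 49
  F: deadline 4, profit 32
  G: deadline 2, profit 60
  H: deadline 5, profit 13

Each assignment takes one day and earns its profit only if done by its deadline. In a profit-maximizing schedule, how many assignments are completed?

5

By profit: G(d2,60), A(d4,54), E(d2,49), D(d4,46), B(d5,45), F(d4,32), C(d4,17), H(d5,13)
G→slot 2; A→slot 4; E→slot 1; D→slot 3; B→slot 5; F skipped; C skipped; H skipped.
5 of 8 scheduled.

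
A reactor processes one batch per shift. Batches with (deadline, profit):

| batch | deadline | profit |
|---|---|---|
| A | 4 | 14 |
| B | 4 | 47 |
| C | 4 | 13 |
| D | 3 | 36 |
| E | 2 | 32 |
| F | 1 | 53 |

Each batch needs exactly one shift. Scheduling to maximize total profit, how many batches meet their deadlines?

Sort by profit descending; place each in the latest free slot ≤ its deadline.
Profit order: F=53 B=47 D=36 E=32 A=14 C=13
Assign: F→slot 1, B→slot 4, D→slot 3, E→slot 2, A skipped, C skipped.
Slots: [1:F] [2:E] [3:D] [4:B]
4 of 6 scheduled.

4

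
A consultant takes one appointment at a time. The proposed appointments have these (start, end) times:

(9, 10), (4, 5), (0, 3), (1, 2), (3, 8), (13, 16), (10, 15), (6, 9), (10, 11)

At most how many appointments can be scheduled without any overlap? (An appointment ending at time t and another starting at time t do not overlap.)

6

Greedy by earliest finish: after sorting by end time, pick each interval compatible with the last pick.
By end time: (1,2), (0,3), (4,5), (3,8), (6,9), (9,10), (10,11), (10,15), (13,16).
Pick (1,2); next start ≥ 2 → (4,5); next start ≥ 5 → (6,9); next start ≥ 9 → (9,10); next start ≥ 10 → (10,11); next start ≥ 11 → (13,16).
Selected 6 appointments.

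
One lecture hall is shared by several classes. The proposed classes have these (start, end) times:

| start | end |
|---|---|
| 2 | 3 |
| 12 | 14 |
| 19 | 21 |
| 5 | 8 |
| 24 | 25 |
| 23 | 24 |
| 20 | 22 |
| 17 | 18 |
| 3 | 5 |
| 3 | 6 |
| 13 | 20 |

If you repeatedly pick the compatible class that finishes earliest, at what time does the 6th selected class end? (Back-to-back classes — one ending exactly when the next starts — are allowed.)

Order by finish time; keep every interval that doesn't clash with the previous kept one.
By end time: (2,3), (3,5), (3,6), (5,8), (12,14), (17,18), (13,20), (19,21), (20,22), (23,24), (24,25).
Pick (2,3); next start ≥ 3 → (3,5); next start ≥ 5 → (5,8); next start ≥ 8 → (12,14); next start ≥ 14 → (17,18); next start ≥ 18 → (19,21); next start ≥ 21 → (23,24); next start ≥ 24 → (24,25).
Selected: (2,3) (3,5) (5,8) (12,14) (17,18) (19,21) (23,24) (24,25)

21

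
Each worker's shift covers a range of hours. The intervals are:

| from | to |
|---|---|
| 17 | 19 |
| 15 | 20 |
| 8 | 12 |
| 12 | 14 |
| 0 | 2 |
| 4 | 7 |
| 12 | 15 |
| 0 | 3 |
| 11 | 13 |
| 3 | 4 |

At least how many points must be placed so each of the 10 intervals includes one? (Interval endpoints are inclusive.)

4

Sorted: [0,2] [0,3] [3,4] [4,7] [8,12] [11,13] [12,14] [12,15] [17,19] [15,20]
{[0,2],[0,3]} hit by 2; {[3,4],[4,7]} hit by 4; {[8,12],[11,13],[12,14],[12,15]} hit by 12; {[17,19],[15,20]} hit by 19.
Points: 2, 4, 12, 19 (4 total).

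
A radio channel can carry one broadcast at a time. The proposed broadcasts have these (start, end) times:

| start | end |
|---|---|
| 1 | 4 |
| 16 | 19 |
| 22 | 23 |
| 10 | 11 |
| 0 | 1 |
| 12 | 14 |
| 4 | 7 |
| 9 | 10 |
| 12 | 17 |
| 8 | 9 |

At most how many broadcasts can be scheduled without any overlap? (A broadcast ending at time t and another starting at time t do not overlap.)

9

Greedy by earliest finish: after sorting by end time, pick each interval compatible with the last pick.
By end time: (0,1), (1,4), (4,7), (8,9), (9,10), (10,11), (12,14), (12,17), (16,19), (22,23).
Pick (0,1); next start ≥ 1 → (1,4); next start ≥ 4 → (4,7); next start ≥ 7 → (8,9); next start ≥ 9 → (9,10); next start ≥ 10 → (10,11); next start ≥ 11 → (12,14); next start ≥ 14 → (16,19); next start ≥ 19 → (22,23).
Selected 9 broadcasts.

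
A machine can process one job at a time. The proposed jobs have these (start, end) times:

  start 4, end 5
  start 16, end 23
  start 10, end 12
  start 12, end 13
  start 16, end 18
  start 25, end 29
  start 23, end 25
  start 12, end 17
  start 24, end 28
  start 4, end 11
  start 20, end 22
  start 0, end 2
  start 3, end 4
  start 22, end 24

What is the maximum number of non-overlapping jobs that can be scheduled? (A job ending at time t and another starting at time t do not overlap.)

9

Order by finish time; keep every interval that doesn't clash with the previous kept one.
By end time: (0,2), (3,4), (4,5), (4,11), (10,12), (12,13), (12,17), (16,18), (20,22), (16,23), (22,24), (23,25), (24,28), (25,29).
Pick (0,2); next start ≥ 2 → (3,4); next start ≥ 4 → (4,5); next start ≥ 5 → (10,12); next start ≥ 12 → (12,13); next start ≥ 13 → (16,18); next start ≥ 18 → (20,22); next start ≥ 22 → (22,24); next start ≥ 24 → (24,28).
Selected 9 jobs.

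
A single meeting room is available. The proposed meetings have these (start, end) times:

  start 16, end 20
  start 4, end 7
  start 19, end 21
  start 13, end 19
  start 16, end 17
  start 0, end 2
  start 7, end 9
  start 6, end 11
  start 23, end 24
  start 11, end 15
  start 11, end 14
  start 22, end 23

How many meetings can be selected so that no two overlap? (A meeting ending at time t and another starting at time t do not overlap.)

Order by finish time; keep every interval that doesn't clash with the previous kept one.
Sorted by end: (0,2)  (4,7)  (7,9)  (6,11)  (11,14)  (11,15)  (16,17)  (13,19)  (16,20)  (19,21)  (22,23)  (23,24)
take (0,2); take (4,7); take (7,9); take (11,14); take (16,17); skip (16,20); take (19,21); take (22,23); take (23,24).
Selected 8 meetings.

8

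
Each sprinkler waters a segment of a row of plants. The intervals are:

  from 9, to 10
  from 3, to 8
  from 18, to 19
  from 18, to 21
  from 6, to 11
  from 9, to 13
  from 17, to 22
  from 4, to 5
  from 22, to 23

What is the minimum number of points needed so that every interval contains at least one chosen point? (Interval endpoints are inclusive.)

4

Sort by right endpoint; whenever an interval is uncovered, place a point at its right end.
Sorted: [4,5] [3,8] [9,10] [6,11] [9,13] [18,19] [18,21] [17,22] [22,23]
{[4,5],[3,8]} hit by 5; {[9,10],[6,11],[9,13]} hit by 10; {[18,19],[18,21],[17,22]} hit by 19; {[22,23]} hit by 23.
Points: 5, 10, 19, 23 (4 total).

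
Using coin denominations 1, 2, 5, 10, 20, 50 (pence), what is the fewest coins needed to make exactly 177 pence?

6

177 − 3×50→27 − 1×20→7 − 1×5→2 − 1×2→0
Total coins = 3 + 1 + 1 + 1 = 6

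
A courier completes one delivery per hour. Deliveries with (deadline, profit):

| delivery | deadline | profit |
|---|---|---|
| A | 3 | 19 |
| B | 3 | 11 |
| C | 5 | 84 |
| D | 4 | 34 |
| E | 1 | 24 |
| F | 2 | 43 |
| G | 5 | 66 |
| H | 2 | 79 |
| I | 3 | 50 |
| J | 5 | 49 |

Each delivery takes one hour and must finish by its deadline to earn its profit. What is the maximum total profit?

328

Profit order: C=84 H=79 G=66 I=50 J=49 F=43 D=34 E=24 A=19 B=11
Assign: C→slot 5, H→slot 2, G→slot 4, I→slot 3, J→slot 1, F skipped, D skipped, E skipped, A skipped, B skipped.
Slots: [1:J] [2:H] [3:I] [4:G] [5:C]
Profit = 49 + 79 + 50 + 66 + 84 = 328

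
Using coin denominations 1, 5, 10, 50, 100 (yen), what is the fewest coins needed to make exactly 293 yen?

10

293 = 2×100 + 1×50 + 4×10 + 3×1
Total coins = 2 + 1 + 4 + 3 = 10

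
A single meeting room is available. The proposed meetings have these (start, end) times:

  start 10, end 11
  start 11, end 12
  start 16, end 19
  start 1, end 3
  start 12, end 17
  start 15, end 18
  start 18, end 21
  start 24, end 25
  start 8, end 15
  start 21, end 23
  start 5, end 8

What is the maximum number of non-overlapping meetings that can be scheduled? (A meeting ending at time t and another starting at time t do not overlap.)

Order by finish time; keep every interval that doesn't clash with the previous kept one.
By end time: (1,3), (5,8), (10,11), (11,12), (8,15), (12,17), (15,18), (16,19), (18,21), (21,23), (24,25).
Pick (1,3); next start ≥ 3 → (5,8); next start ≥ 8 → (10,11); next start ≥ 11 → (11,12); next start ≥ 12 → (12,17); next start ≥ 17 → (18,21); next start ≥ 21 → (21,23); next start ≥ 23 → (24,25).
Selected 8 meetings.

8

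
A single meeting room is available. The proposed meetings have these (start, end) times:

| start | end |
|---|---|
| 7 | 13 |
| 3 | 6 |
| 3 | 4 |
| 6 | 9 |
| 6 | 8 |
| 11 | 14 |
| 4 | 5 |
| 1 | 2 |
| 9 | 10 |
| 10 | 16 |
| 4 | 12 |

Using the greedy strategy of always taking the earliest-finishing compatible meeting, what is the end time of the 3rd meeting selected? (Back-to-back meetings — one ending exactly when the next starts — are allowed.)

Order by finish time; keep every interval that doesn't clash with the previous kept one.
By end time: (1,2), (3,4), (4,5), (3,6), (6,8), (6,9), (9,10), (4,12), (7,13), (11,14), (10,16).
Pick (1,2); next start ≥ 2 → (3,4); next start ≥ 4 → (4,5); next start ≥ 5 → (6,8); next start ≥ 8 → (9,10); next start ≥ 10 → (11,14).
Selected: (1,2) (3,4) (4,5) (6,8) (9,10) (11,14)

5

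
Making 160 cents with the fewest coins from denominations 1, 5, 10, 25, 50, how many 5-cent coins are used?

Greedy: take as many of the largest coin as possible, then repeat with the remainder.
160 − 3×50→10 − 1×10→0
Count of 5: 0

0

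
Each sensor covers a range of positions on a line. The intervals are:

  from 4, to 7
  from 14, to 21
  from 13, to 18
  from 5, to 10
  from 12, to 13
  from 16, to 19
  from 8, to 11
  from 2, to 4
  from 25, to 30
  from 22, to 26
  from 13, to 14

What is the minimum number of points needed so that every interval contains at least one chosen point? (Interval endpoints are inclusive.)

5

Sorted: [2,4] [4,7] [5,10] [8,11] [12,13] [13,14] [13,18] [16,19] [14,21] [22,26] [25,30]
{[2,4],[4,7]} hit by 4; {[5,10],[8,11]} hit by 10; {[12,13],[13,14],[13,18]} hit by 13; {[16,19],[14,21]} hit by 19; {[22,26],[25,30]} hit by 26.
Points: 4, 10, 13, 19, 26 (5 total).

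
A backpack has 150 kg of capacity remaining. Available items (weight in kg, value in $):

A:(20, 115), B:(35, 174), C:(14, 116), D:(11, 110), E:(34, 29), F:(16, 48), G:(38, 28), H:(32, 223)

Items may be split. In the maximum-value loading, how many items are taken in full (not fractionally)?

Sort by value per unit weight and fill in that order.
Ratios (sorted): D 10.00, C 8.29, H 6.97, A 5.75, B 4.97, F 3.00, E 0.85, G 0.74
take D (11 @ 110); take C (14 @ 116); take H (32 @ 223); take A (20 @ 115); take B (35 @ 174); take F (16 @ 48); take 22/34 of E → 18.76. Capacity used 150/150.
6 item(s) taken whole; one partial (take 22/34 of E).

6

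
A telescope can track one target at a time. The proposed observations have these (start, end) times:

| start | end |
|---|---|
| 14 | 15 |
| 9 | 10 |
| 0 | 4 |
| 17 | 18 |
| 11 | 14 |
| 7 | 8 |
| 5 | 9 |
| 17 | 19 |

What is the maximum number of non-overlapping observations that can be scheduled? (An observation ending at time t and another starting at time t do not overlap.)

6

Greedy by earliest finish: after sorting by end time, pick each interval compatible with the last pick.
By end time: (0,4), (7,8), (5,9), (9,10), (11,14), (14,15), (17,18), (17,19).
Pick (0,4); next start ≥ 4 → (7,8); next start ≥ 8 → (9,10); next start ≥ 10 → (11,14); next start ≥ 14 → (14,15); next start ≥ 15 → (17,18).
Selected 6 observations.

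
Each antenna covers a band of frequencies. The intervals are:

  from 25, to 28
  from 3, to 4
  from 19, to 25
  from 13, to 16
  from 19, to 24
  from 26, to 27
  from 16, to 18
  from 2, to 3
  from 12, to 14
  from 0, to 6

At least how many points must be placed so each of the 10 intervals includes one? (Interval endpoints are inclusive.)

By right end: [2,3]  [3,4]  [0,6]  [12,14]  [13,16]  [16,18]  [19,24]  [19,25]  [26,27]  [25,28]
[2,3] uncovered → point at 3; [12,14] uncovered → point at 14; [16,18] uncovered → point at 18; [19,24] uncovered → point at 24; [26,27] uncovered → point at 27.
Points: 3, 14, 18, 24, 27 (5 total).

5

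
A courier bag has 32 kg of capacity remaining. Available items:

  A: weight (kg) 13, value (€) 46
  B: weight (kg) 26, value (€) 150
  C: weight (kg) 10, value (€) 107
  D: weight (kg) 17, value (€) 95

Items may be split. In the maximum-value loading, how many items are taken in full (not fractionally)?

Sort by value per unit weight and fill in that order.
Ratios (sorted): C 10.70, B 5.77, D 5.59, A 3.54
take C (10 @ 107); take 22/26 of B → 126.92. Capacity used 32/32.
1 item(s) taken whole; one partial (take 22/26 of B).

1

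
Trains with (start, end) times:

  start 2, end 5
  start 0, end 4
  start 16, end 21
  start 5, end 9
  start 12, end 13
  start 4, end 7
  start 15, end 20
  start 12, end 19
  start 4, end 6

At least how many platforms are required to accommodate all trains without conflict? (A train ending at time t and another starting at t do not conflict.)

3

Count concurrent intervals with a sweep; the peak is the room count.
starts: [0, 2, 4, 4, 5, 12, 12, 15, 16]
ends:   [4, 5, 6, 7, 9, 13, 19, 20, 21]
s0→1 s2→2 e4→1 s4→2 s4→3  — peak 3.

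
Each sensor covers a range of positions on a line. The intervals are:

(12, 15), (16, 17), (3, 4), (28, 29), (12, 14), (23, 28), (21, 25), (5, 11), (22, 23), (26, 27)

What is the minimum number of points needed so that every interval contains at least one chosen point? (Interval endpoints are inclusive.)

7

Sorted: [3,4] [5,11] [12,14] [12,15] [16,17] [22,23] [21,25] [26,27] [23,28] [28,29]
{[3,4]} hit by 4; {[5,11]} hit by 11; {[12,14],[12,15]} hit by 14; {[16,17]} hit by 17; {[22,23],[21,25]} hit by 23; {[26,27],[23,28]} hit by 27; {[28,29]} hit by 29.
Points: 4, 11, 14, 17, 23, 27, 29 (7 total).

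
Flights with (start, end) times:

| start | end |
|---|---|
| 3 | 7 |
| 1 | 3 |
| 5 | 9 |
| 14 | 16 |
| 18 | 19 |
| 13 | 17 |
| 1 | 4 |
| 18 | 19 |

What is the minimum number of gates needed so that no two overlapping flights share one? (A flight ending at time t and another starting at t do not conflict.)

Events (time:±→running): 1:+→1 1:+→2 … peak 2.

2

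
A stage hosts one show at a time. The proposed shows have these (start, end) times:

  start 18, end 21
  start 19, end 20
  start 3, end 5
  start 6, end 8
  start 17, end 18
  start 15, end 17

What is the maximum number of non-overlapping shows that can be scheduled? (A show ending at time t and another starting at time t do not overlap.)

5

Sorted by end: (3,5)  (6,8)  (15,17)  (17,18)  (19,20)  (18,21)
take (3,5); take (6,8); take (15,17); take (17,18); take (19,20); skip (18,21).
Selected 5 shows.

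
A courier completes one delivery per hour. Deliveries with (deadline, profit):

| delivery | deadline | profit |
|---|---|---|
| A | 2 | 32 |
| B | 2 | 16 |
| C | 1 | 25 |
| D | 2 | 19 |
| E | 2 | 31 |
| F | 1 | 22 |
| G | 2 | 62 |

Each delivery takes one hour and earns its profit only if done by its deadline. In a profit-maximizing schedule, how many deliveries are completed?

By profit: G(d2,62), A(d2,32), E(d2,31), C(d1,25), F(d1,22), D(d2,19), B(d2,16)
G→slot 2; A→slot 1; E skipped; C skipped; F skipped; D skipped; B skipped.
2 of 7 scheduled.

2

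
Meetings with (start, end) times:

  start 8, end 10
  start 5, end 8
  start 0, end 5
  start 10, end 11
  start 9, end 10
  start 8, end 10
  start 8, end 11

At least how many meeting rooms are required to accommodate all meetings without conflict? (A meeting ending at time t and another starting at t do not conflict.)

The answer is the maximum number of intervals overlapping at any instant.
starts: [0, 5, 8, 8, 8, 9, 10]
ends:   [5, 8, 10, 10, 10, 11, 11]
s0→1 e5→0 s5→1 e8→0 s8→1 s8→2 s8→3 s9→4  — peak 4.

4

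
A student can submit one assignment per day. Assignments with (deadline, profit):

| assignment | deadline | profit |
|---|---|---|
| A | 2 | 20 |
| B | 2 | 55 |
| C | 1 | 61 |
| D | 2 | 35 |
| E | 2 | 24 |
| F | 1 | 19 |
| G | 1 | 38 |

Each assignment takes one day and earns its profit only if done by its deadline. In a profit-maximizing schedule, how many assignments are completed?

Profit order: C=61 B=55 G=38 D=35 E=24 A=20 F=19
Assign: C→slot 1, B→slot 2, G skipped, D skipped, E skipped, A skipped, F skipped.
Slots: [1:C] [2:B]
2 of 7 scheduled.

2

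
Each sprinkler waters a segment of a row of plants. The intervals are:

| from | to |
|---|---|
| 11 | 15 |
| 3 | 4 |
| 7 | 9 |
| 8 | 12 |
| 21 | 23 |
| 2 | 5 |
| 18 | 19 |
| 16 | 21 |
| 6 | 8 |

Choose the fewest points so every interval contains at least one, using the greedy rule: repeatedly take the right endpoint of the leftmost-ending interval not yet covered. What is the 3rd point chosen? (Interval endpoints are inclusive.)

15

By right end: [3,4]  [2,5]  [6,8]  [7,9]  [8,12]  [11,15]  [18,19]  [16,21]  [21,23]
[3,4] uncovered → point at 4; [6,8] uncovered → point at 8; [11,15] uncovered → point at 15; [18,19] uncovered → point at 19; [21,23] uncovered → point at 23.
Points: 4, 8, 15, 19, 23 (5 total).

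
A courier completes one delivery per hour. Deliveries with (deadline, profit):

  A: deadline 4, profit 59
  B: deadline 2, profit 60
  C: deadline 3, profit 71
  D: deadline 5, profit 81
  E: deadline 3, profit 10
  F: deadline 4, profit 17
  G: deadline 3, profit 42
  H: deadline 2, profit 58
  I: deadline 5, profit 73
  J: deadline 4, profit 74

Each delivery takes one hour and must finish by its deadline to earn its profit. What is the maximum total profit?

Take jobs in profit order; each goes to the latest open slot no later than its deadline.
By profit: D(d5,81), J(d4,74), I(d5,73), C(d3,71), B(d2,60), A(d4,59), H(d2,58), G(d3,42), F(d4,17), E(d3,10)
D→slot 5; J→slot 4; I→slot 3; C→slot 2; B→slot 1; A skipped; H skipped; G skipped; F skipped; E skipped.
Profit = 60 + 71 + 73 + 74 + 81 = 359

359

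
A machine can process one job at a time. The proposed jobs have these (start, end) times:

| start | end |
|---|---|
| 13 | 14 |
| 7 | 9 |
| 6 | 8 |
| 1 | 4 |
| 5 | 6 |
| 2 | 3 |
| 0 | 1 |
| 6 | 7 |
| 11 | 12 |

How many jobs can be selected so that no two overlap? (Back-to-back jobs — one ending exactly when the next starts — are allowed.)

7

Sorted by end: (0,1)  (2,3)  (1,4)  (5,6)  (6,7)  (6,8)  (7,9)  (11,12)  (13,14)
take (0,1); take (2,3); take (5,6); take (6,7); take (7,9); take (11,12); take (13,14).
Selected 7 jobs.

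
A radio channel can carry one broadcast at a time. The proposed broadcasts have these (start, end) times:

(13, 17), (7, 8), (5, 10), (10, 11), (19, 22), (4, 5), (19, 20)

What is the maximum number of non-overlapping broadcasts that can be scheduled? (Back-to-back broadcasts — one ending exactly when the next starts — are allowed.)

By end time: (4,5), (7,8), (5,10), (10,11), (13,17), (19,20), (19,22).
Pick (4,5); next start ≥ 5 → (7,8); next start ≥ 8 → (10,11); next start ≥ 11 → (13,17); next start ≥ 17 → (19,20).
Selected 5 broadcasts.

5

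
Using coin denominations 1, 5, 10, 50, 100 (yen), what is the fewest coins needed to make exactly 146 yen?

146 − 1×100→46 − 4×10→6 − 1×5→1 − 1×1→0
Total coins = 1 + 4 + 1 + 1 = 7

7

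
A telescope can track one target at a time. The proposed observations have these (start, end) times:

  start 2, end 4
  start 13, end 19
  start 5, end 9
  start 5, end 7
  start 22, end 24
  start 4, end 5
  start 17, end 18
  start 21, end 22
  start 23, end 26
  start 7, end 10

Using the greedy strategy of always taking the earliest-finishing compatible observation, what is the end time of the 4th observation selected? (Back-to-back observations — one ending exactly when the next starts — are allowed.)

Sorted by end: (2,4)  (4,5)  (5,7)  (5,9)  (7,10)  (17,18)  (13,19)  (21,22)  (22,24)  (23,26)
take (2,4); take (4,5); take (5,7); take (7,10); take (17,18); skip (13,19); take (21,22); take (22,24).
Selected: (2,4) (4,5) (5,7) (7,10) (17,18) (21,22) (22,24)

10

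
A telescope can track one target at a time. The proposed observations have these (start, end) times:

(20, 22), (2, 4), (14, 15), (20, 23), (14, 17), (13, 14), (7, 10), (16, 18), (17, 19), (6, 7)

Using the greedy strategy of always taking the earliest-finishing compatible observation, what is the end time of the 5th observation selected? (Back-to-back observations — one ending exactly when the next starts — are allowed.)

Sort by end time and greedily take each interval whose start is ≥ the last chosen end.
By end time: (2,4), (6,7), (7,10), (13,14), (14,15), (14,17), (16,18), (17,19), (20,22), (20,23).
Pick (2,4); next start ≥ 4 → (6,7); next start ≥ 7 → (7,10); next start ≥ 10 → (13,14); next start ≥ 14 → (14,15); next start ≥ 15 → (16,18); next start ≥ 18 → (20,22).
Selected: (2,4) (6,7) (7,10) (13,14) (14,15) (16,18) (20,22)

15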